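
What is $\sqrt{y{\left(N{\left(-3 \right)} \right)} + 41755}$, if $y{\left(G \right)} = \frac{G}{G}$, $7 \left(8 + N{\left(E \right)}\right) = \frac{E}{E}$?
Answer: $2 \sqrt{10439} \approx 204.34$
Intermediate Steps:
$N{\left(E \right)} = - \frac{55}{7}$ ($N{\left(E \right)} = -8 + \frac{E \frac{1}{E}}{7} = -8 + \frac{1}{7} \cdot 1 = -8 + \frac{1}{7} = - \frac{55}{7}$)
$y{\left(G \right)} = 1$
$\sqrt{y{\left(N{\left(-3 \right)} \right)} + 41755} = \sqrt{1 + 41755} = \sqrt{41756} = 2 \sqrt{10439}$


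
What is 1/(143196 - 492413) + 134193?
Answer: 46862476880/349217 ≈ 1.3419e+5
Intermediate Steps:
1/(143196 - 492413) + 134193 = 1/(-349217) + 134193 = -1/349217 + 134193 = 46862476880/349217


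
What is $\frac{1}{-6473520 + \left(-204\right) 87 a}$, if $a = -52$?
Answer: $- \frac{1}{5550624} \approx -1.8016 \cdot 10^{-7}$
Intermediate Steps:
$\frac{1}{-6473520 + \left(-204\right) 87 a} = \frac{1}{-6473520 + \left(-204\right) 87 \left(-52\right)} = \frac{1}{-6473520 - -922896} = \frac{1}{-6473520 + 922896} = \frac{1}{-5550624} = - \frac{1}{5550624}$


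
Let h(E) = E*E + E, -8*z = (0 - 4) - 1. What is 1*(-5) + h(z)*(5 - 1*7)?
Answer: -225/32 ≈ -7.0313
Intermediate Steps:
z = 5/8 (z = -((0 - 4) - 1)/8 = -(-4 - 1)/8 = -⅛*(-5) = 5/8 ≈ 0.62500)
h(E) = E + E² (h(E) = E² + E = E + E²)
1*(-5) + h(z)*(5 - 1*7) = 1*(-5) + (5*(1 + 5/8)/8)*(5 - 1*7) = -5 + ((5/8)*(13/8))*(5 - 7) = -5 + (65/64)*(-2) = -5 - 65/32 = -225/32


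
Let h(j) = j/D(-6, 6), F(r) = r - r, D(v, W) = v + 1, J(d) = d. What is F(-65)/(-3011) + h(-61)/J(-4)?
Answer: -61/20 ≈ -3.0500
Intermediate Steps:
D(v, W) = 1 + v
F(r) = 0
h(j) = -j/5 (h(j) = j/(1 - 6) = j/(-5) = j*(-⅕) = -j/5)
F(-65)/(-3011) + h(-61)/J(-4) = 0/(-3011) - ⅕*(-61)/(-4) = 0*(-1/3011) + (61/5)*(-¼) = 0 - 61/20 = -61/20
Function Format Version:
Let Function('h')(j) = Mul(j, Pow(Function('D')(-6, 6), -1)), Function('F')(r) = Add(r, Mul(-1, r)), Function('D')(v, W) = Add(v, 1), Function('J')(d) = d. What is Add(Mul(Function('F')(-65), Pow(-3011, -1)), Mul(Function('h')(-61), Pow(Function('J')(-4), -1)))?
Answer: Rational(-61, 20) ≈ -3.0500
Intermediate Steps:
Function('D')(v, W) = Add(1, v)
Function('F')(r) = 0
Function('h')(j) = Mul(Rational(-1, 5), j) (Function('h')(j) = Mul(j, Pow(Add(1, -6), -1)) = Mul(j, Pow(-5, -1)) = Mul(j, Rational(-1, 5)) = Mul(Rational(-1, 5), j))
Add(Mul(Function('F')(-65), Pow(-3011, -1)), Mul(Function('h')(-61), Pow(Function('J')(-4), -1))) = Add(Mul(0, Pow(-3011, -1)), Mul(Mul(Rational(-1, 5), -61), Pow(-4, -1))) = Add(Mul(0, Rational(-1, 3011)), Mul(Rational(61, 5), Rational(-1, 4))) = Add(0, Rational(-61, 20)) = Rational(-61, 20)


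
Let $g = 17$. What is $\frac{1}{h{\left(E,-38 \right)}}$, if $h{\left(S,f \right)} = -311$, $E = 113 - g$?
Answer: $- \frac{1}{311} \approx -0.0032154$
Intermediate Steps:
$E = 96$ ($E = 113 - 17 = 96$)
$\frac{1}{h{\left(E,-38 \right)}} = \frac{1}{-311} = - \frac{1}{311}$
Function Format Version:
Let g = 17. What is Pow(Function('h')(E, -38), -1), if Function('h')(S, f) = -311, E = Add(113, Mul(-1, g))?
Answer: Rational(-1, 311) ≈ -0.0032154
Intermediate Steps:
E = 96 (E = Add(113, Mul(-1, 17)) = Add(113, -17) = 96)
Pow(Function('h')(E, -38), -1) = Pow(-311, -1) = Rational(-1, 311)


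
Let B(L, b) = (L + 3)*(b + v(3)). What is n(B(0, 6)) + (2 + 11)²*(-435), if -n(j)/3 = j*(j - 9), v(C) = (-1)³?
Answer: -73785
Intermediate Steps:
v(C) = -1
B(L, b) = (-1 + b)*(3 + L) (B(L, b) = (L + 3)*(b - 1) = (3 + L)*(-1 + b) = (-1 + b)*(3 + L))
n(j) = -3*j*(-9 + j) (n(j) = -3*j*(j - 9) = -3*j*(-9 + j))
n(B(0, 6)) + (2 + 11)²*(-435) = 3*(-3 - 1*0 + 3*6 + 0*6)*(9 - (-3 - 1*0 + 3*6 + 0*6)) + (2 + 11)²*(-435) = 3*(-3 + 0 + 18 + 0)*(9 - (-3 + 0 + 18 + 0)) + 13²*(-435) = 3*15*(9 - 1*15) + 169*(-435) = 3*15*(9 - 15) - 73515 = 3*15*(-6) - 73515 = -270 - 73515 = -73785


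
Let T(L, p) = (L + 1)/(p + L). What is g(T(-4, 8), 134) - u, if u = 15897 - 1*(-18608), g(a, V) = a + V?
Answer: -137487/4 ≈ -34372.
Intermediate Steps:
T(L, p) = (1 + L)/(L + p)
g(a, V) = V + a
u = 34505 (u = 15897 + 18608 = 34505)
g(T(-4, 8), 134) - u = (134 + (1 - 4)/(-4 + 8)) - 1*34505 = (134 - 3/4) - 34505 = (134 + (¼)*(-3)) - 34505 = (134 - ¾) - 34505 = 533/4 - 34505 = -137487/4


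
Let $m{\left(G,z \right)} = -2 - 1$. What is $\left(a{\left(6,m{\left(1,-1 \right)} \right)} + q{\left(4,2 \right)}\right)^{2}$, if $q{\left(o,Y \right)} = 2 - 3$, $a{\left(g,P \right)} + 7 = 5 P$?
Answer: $529$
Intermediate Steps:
$m{\left(G,z \right)} = -3$ ($m{\left(G,z \right)} = -2 - 1 = -3$)
$a{\left(g,P \right)} = -7 + 5 P$
$q{\left(o,Y \right)} = -1$ ($q{\left(o,Y \right)} = 2 - 3 = -1$)
$\left(a{\left(6,m{\left(1,-1 \right)} \right)} + q{\left(4,2 \right)}\right)^{2} = \left(\left(-7 + 5 \left(-3\right)\right) - 1\right)^{2} = \left(\left(-7 - 15\right) - 1\right)^{2} = \left(-22 - 1\right)^{2} = \left(-23\right)^{2} = 529$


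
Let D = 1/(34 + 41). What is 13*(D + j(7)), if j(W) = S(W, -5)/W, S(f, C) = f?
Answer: 988/75 ≈ 13.173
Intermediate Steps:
D = 1/75 ≈ 0.013333
j(W) = 1 (j(W) = W/W = 1)
13*(D + j(7)) = 13*(1/75 + 1) = 13*(76/75) = 988/75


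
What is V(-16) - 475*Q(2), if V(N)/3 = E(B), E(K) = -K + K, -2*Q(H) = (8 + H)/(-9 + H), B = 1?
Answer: -2375/7 ≈ -339.29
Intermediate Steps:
Q(H) = -(8 + H)/(2*(-9 + H))
E(K) = 0
V(N) = 0 (V(N) = 3*0 = 0)
V(-16) - 475*Q(2) = 0 - 475*(-8 - 1*2)/(2*(-9 + 2)) = 0 - 475*(-8 - 2)/(2*(-7)) = 0 - 475*(-1)*(-10)/(2*7) = 0 - 475*5/7 = 0 - 2375/7 = -2375/7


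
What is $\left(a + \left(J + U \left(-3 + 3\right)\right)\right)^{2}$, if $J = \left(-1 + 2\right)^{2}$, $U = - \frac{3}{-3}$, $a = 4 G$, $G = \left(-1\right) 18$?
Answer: $5041$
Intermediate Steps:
$G = -18$
$a = -72$ ($a = 4 \left(-18\right) = -72$)
$U = 1$ ($U = \left(-3\right) \left(- \frac{1}{3}\right) = 1$)
$J = 1$ ($J = 1^{2} = 1$)
$\left(a + \left(J + U \left(-3 + 3\right)\right)\right)^{2} = \left(-72 + \left(1 + 1 \left(-3 + 3\right)\right)\right)^{2} = \left(-72 + \left(1 + 1 \cdot 0\right)\right)^{2} = \left(-72 + \left(1 + 0\right)\right)^{2} = \left(-72 + 1\right)^{2} = \left(-71\right)^{2} = 5041$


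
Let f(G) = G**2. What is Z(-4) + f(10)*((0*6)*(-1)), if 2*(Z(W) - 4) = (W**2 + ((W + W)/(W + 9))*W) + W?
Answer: 66/5 ≈ 13.200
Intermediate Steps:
Z(W) = 4 + W/2 + W**2/2 + W**2/(9 + W) (Z(W) = 4 + ((W**2 + ((W + W)/(W + 9))*W) + W)/2 = 4 + ((W**2 + ((2*W)/(9 + W))*W) + W)/2 = 4 + ((W**2 + (2*W/(9 + W))*W) + W)/2 = 4 + ((W**2 + 2*W**2/(9 + W)) + W)/2 = 4 + (W + W**2 + 2*W**2/(9 + W))/2 = 4 + (W/2 + W**2/2 + W**2/(9 + W)) = 4 + W/2 + W**2/2 + W**2/(9 + W))
Z(-4) + f(10)*((0*6)*(-1)) = (72 + (-4)**3 + 12*(-4)**2 + 17*(-4))/(2*(9 - 4)) + 10**2*((0*6)*(-1)) = (1/2)*(72 - 64 + 12*16 - 68)/5 + 100*(0*(-1)) = (1/2)*(1/5)*(72 - 64 + 192 - 68) + 100*0 = (1/2)*(1/5)*132 + 0 = 66/5 + 0 = 66/5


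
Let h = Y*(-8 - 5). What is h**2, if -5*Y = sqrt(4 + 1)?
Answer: 169/5 ≈ 33.800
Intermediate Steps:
Y = -sqrt(5)/5 (Y = -sqrt(4 + 1)/5 = -sqrt(5)/5 ≈ -0.44721)
h = 13*sqrt(5)/5 (h = (-sqrt(5)/5)*(-8 - 5) = -sqrt(5)/5*(-13) = 13*sqrt(5)/5 ≈ 5.8138)
h**2 = (13*sqrt(5)/5)**2 = 169/5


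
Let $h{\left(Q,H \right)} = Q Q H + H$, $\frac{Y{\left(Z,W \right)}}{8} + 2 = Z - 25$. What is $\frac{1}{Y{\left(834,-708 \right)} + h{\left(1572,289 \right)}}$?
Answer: $\frac{1}{714178921} \approx 1.4002 \cdot 10^{-9}$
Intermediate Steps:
$Y{\left(Z,W \right)} = -216 + 8 Z$ ($Y{\left(Z,W \right)} = -16 + 8 \left(Z - 25\right) = -16 + 8 \left(-25 + Z\right) = -16 + \left(-200 + 8 Z\right) = -216 + 8 Z$)
$h{\left(Q,H \right)} = H + H Q^{2}$ ($h{\left(Q,H \right)} = Q^{2} H + H = H Q^{2} + H = H + H Q^{2}$)
$\frac{1}{Y{\left(834,-708 \right)} + h{\left(1572,289 \right)}} = \frac{1}{\left(-216 + 8 \cdot 834\right) + 289 \left(1 + 1572^{2}\right)} = \frac{1}{\left(-216 + 6672\right) + 289 \left(1 + 2471184\right)} = \frac{1}{6456 + 289 \cdot 2471185} = \frac{1}{6456 + 714172465} = \frac{1}{714178921}$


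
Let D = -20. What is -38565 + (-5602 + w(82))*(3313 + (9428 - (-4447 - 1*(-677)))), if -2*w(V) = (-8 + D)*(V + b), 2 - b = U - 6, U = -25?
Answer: -65950477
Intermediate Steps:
b = 33 (b = 2 - (-25 - 6) = 2 - 1*(-31) = 2 + 31 = 33)
w(V) = 462 + 14*V (w(V) = -(-8 - 20)*(V + 33)/2 = -(-14)*(33 + V) = -(-924 - 28*V)/2 = 462 + 14*V)
-38565 + (-5602 + w(82))*(3313 + (9428 - (-4447 - 1*(-677)))) = -38565 + (-5602 + (462 + 14*82))*(3313 + (9428 - (-4447 - 1*(-677)))) = -38565 + (-5602 + (462 + 1148))*(3313 + (9428 - (-4447 + 677))) = -38565 + (-5602 + 1610)*(3313 + (9428 - 1*(-3770))) = -38565 - 3992*(3313 + (9428 + 3770)) = -38565 - 3992*(3313 + 13198) = -38565 - 3992*16511 = -38565 - 65911912 = -65950477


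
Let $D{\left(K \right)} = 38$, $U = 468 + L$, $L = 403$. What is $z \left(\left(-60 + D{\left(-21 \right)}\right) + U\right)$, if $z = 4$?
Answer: $3396$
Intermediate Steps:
$U = 871$ ($U = 468 + 403 = 871$)
$z \left(\left(-60 + D{\left(-21 \right)}\right) + U\right) = 4 \left(\left(-60 + 38\right) + 871\right) = 4 \left(-22 + 871\right) = 4 \cdot 849 = 3396$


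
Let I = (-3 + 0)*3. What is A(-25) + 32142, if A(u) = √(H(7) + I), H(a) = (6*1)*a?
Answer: 32142 + √33 ≈ 32148.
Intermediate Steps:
I = -9 (I = -3*3 = -9)
H(a) = 6*a
A(u) = √33 (A(u) = √(6*7 - 9) = √(42 - 9) = √33)
A(-25) + 32142 = √33 + 32142 = 32142 + √33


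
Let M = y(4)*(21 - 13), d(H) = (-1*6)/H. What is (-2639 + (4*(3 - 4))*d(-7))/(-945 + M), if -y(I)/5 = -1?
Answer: 18497/6335 ≈ 2.9198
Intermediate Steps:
y(I) = 5 (y(I) = -5*(-1) = 5)
d(H) = -6/H
M = 40 (M = 5*(21 - 13) = 5*8 = 40)
(-2639 + (4*(3 - 4))*d(-7))/(-945 + M) = (-2639 + (4*(3 - 4))*(-6/(-7)))/(-945 + 40) = (-2639 + (4*(-1))*(-6*(-1/7)))/(-905) = (-2639 - 4*6/7)*(-1/905) = (-2639 - 24/7)*(-1/905) = -18497/7*(-1/905) = 18497/6335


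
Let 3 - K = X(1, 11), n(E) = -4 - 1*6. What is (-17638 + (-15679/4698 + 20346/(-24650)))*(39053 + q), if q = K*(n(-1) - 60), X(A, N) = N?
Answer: -1395376810235513/1996650 ≈ -6.9886e+8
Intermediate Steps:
n(E) = -10 (n(E) = -4 - 6 = -10)
K = -8 (K = 3 - 1*11 = 3 - 11 = -8)
q = 560 (q = -8*(-10 - 60) = -8*(-70) = 560)
(-17638 + (-15679/4698 + 20346/(-24650)))*(39053 + q) = (-17638 + (-15679/4698 + 20346/(-24650)))*(39053 + 560) = (-17638 + (-15679*1/4698 + 20346*(-1/24650)))*39613 = (-17638 + (-15679/4698 - 10173/12325))*39613 = (-17638 - 8311601/1996650)*39613 = -35225224301/1996650*39613 = -1395376810235513/1996650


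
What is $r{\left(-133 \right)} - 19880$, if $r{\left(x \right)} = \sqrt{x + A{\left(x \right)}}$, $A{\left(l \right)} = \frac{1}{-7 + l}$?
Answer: $-19880 + \frac{3 i \sqrt{72415}}{70} \approx -19880.0 + 11.533 i$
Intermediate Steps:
$r{\left(x \right)} = \sqrt{x + \frac{1}{-7 + x}}$
$r{\left(-133 \right)} - 19880 = \sqrt{\frac{1 - 133 \left(-7 - 133\right)}{-7 - 133}} - 19880 = \sqrt{\frac{1 - -18620}{-140}} - 19880 = \sqrt{- \frac{1 + 18620}{140}} - 19880 = \sqrt{\left(- \frac{1}{140}\right) 18621} - 19880 = \sqrt{- \frac{18621}{140}} - 19880 = \frac{3 i \sqrt{72415}}{70} - 19880 = -19880 + \frac{3 i \sqrt{72415}}{70}$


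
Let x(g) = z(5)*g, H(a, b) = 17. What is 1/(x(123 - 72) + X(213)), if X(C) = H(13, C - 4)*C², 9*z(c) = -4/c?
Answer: 15/11569027 ≈ 1.2966e-6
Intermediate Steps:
z(c) = -4/(9*c) (z(c) = (-4/c)/9 = -4/(9*c))
X(C) = 17*C²
x(g) = -4*g/45 (x(g) = (-4/9/5)*g = (-4/9*⅕)*g = -4*g/45)
1/(x(123 - 72) + X(213)) = 1/(-4*(123 - 72)/45 + 17*213²) = 1/(-4/45*51 + 17*45369) = 1/(-68/15 + 771273) = 1/(11569027/15) = 15/11569027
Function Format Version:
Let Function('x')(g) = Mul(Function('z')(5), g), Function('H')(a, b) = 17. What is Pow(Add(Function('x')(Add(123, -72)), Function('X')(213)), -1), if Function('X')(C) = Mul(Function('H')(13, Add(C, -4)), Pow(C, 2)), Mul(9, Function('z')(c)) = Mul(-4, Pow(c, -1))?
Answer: Rational(15, 11569027) ≈ 1.2966e-6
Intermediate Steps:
Function('z')(c) = Mul(Rational(-4, 9), Pow(c, -1)) (Function('z')(c) = Mul(Rational(1, 9), Mul(-4, Pow(c, -1))) = Mul(Rational(-4, 9), Pow(c, -1)))
Function('X')(C) = Mul(17, Pow(C, 2))
Function('x')(g) = Mul(Rational(-4, 45), g) (Function('x')(g) = Mul(Mul(Rational(-4, 9), Pow(5, -1)), g) = Mul(Mul(Rational(-4, 9), Rational(1, 5)), g) = Mul(Rational(-4, 45), g))
Pow(Add(Function('x')(Add(123, -72)), Function('X')(213)), -1) = Pow(Add(Mul(Rational(-4, 45), Add(123, -72)), Mul(17, Pow(213, 2))), -1) = Pow(Add(Mul(Rational(-4, 45), 51), Mul(17, 45369)), -1) = Pow(Add(Rational(-68, 15), 771273), -1) = Pow(Rational(11569027, 15), -1) = Rational(15, 11569027)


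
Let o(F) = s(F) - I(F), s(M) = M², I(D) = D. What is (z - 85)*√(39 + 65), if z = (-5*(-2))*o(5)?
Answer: 230*√26 ≈ 1172.8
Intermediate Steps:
o(F) = F² - F
z = 200 (z = (-5*(-2))*(5*(-1 + 5)) = 10*(5*4) = 10*20 = 200)
(z - 85)*√(39 + 65) = (200 - 85)*√(39 + 65) = 115*√104 = 115*(2*√26) = 230*√26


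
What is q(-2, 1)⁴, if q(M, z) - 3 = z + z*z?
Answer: 625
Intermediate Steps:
q(M, z) = 3 + z + z² (q(M, z) = 3 + (z + z*z) = 3 + (z + z²) = 3 + z + z²)
q(-2, 1)⁴ = (3 + 1 + 1²)⁴ = (3 + 1 + 1)⁴ = 5⁴ = 625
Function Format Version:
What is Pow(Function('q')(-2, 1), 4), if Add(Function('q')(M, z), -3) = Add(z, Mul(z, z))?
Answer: 625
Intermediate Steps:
Function('q')(M, z) = Add(3, z, Pow(z, 2)) (Function('q')(M, z) = Add(3, Add(z, Mul(z, z))) = Add(3, Add(z, Pow(z, 2))) = Add(3, z, Pow(z, 2)))
Pow(Function('q')(-2, 1), 4) = Pow(Add(3, 1, Pow(1, 2)), 4) = Pow(Add(3, 1, 1), 4) = Pow(5, 4) = 625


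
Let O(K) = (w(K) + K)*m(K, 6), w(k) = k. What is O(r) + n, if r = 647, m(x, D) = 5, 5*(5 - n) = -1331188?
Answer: 1363563/5 ≈ 2.7271e+5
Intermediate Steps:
n = 1331213/5 (n = 5 - 1/5*(-1331188) = 5 + 1331188/5 = 1331213/5 ≈ 2.6624e+5)
O(K) = 10*K (O(K) = (K + K)*5 = (2*K)*5 = 10*K)
O(r) + n = 10*647 + 1331213/5 = 6470 + 1331213/5 = 1363563/5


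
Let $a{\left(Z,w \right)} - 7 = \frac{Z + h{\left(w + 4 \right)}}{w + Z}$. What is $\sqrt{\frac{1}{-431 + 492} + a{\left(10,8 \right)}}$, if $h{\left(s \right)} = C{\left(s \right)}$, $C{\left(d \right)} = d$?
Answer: $\frac{\sqrt{275903}}{183} \approx 2.8703$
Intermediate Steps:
$h{\left(s \right)} = s$
$a{\left(Z,w \right)} = 7 + \frac{4 + Z + w}{Z + w}$ ($a{\left(Z,w \right)} = 7 + \frac{Z + \left(w + 4\right)}{w + Z} = 7 + \frac{Z + \left(4 + w\right)}{Z + w} = 7 + \frac{4 + Z + w}{Z + w}$)
$\sqrt{\frac{1}{-431 + 492} + a{\left(10,8 \right)}} = \sqrt{\frac{1}{-431 + 492} + \frac{4 \left(1 + 2 \cdot 10 + 2 \cdot 8\right)}{10 + 8}} = \sqrt{\frac{1}{61} + \frac{4 \left(1 + 20 + 16\right)}{18}} = \sqrt{\frac{1}{61} + 4 \cdot \frac{1}{18} \cdot 37} = \sqrt{\frac{1}{61} + \frac{74}{9}} = \sqrt{\frac{4523}{549}} = \frac{\sqrt{275903}}{183}$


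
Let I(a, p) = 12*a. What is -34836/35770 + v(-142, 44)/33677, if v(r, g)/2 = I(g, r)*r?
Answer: -466925358/86044735 ≈ -5.4265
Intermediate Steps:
v(r, g) = 24*g*r (v(r, g) = 2*((12*g)*r) = 2*(12*g*r) = 24*g*r)
-34836/35770 + v(-142, 44)/33677 = -34836/35770 + (24*44*(-142))/33677 = -34836*1/35770 - 149952*1/33677 = -17418/17885 - 149952/33677 = -466925358/86044735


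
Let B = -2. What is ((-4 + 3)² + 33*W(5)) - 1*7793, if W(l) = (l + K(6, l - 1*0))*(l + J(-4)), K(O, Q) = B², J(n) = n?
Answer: -7495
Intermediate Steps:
K(O, Q) = 4 (K(O, Q) = (-2)² = 4)
W(l) = (-4 + l)*(4 + l) (W(l) = (l + 4)*(l - 4) = (4 + l)*(-4 + l) = (-4 + l)*(4 + l))
((-4 + 3)² + 33*W(5)) - 1*7793 = ((-4 + 3)² + 33*(-16 + 5²)) - 1*7793 = ((-1)² + 33*(-16 + 25)) - 7793 = (1 + 33*9) - 7793 = (1 + 297) - 7793 = 298 - 7793 = -7495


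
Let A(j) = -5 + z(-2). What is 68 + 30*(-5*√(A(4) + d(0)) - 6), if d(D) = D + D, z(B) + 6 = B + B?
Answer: -112 - 150*I*√15 ≈ -112.0 - 580.95*I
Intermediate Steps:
z(B) = -6 + 2*B (z(B) = -6 + (B + B) = -6 + 2*B)
d(D) = 2*D
A(j) = -15 (A(j) = -5 + (-6 + 2*(-2)) = -5 + (-6 - 4) = -5 - 10 = -15)
68 + 30*(-5*√(A(4) + d(0)) - 6) = 68 + 30*(-5*√(-15 + 2*0) - 6) = 68 + 30*(-5*√(-15 + 0) - 6) = 68 + 30*(-5*I*√15 - 6) = 68 + 30*(-6 - 5*I*√15) = 68 + (-180 - 150*I*√15) = -112 - 150*I*√15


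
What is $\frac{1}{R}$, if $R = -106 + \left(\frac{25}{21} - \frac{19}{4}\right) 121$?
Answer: $- \frac{84}{45083} \approx -0.0018632$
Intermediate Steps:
$R = - \frac{45083}{84}$ ($R = -106 + \left(25 \cdot \frac{1}{21} - \frac{19}{4}\right) 121 = -106 + \left(\frac{25}{21} - \frac{19}{4}\right) 121 = -106 - \frac{36179}{84} = - \frac{45083}{84} \approx -536.7$)
$\frac{1}{R} = \frac{1}{- \frac{45083}{84}} = - \frac{84}{45083}$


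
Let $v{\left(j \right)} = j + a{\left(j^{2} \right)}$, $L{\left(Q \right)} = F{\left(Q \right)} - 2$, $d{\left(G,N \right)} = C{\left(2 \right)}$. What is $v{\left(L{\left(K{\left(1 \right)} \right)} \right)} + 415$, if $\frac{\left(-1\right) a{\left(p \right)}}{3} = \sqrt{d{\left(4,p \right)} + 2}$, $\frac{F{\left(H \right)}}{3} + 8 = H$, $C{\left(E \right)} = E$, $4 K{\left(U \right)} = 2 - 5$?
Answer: $\frac{1523}{4} \approx 380.75$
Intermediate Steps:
$K{\left(U \right)} = - \frac{3}{4}$ ($K{\left(U \right)} = \frac{2 - 5}{4} = \frac{1}{4} \left(-3\right) = - \frac{3}{4}$)
$F{\left(H \right)} = -24 + 3 H$
$d{\left(G,N \right)} = 2$
$L{\left(Q \right)} = -26 + 3 Q$ ($L{\left(Q \right)} = \left(-24 + 3 Q\right) - 2 = -26 + 3 Q$)
$a{\left(p \right)} = -6$ ($a{\left(p \right)} = - 3 \sqrt{2 + 2} = - 3 \sqrt{4} = \left(-3\right) 2 = -6$)
$v{\left(j \right)} = -6 + j$ ($v{\left(j \right)} = j - 6 = -6 + j$)
$v{\left(L{\left(K{\left(1 \right)} \right)} \right)} + 415 = \left(-6 + \left(-26 + 3 \left(- \frac{3}{4}\right)\right)\right) + 415 = \left(-6 - \frac{113}{4}\right) + 415 = - \frac{137}{4} + 415 = \frac{1523}{4}$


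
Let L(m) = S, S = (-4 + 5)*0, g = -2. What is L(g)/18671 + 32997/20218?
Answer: 32997/20218 ≈ 1.6321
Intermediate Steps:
S = 0 (S = 1*0 = 0)
L(m) = 0
L(g)/18671 + 32997/20218 = 0/18671 + 32997/20218 = 0*(1/18671) + 32997*(1/20218) = 0 + 32997/20218 = 32997/20218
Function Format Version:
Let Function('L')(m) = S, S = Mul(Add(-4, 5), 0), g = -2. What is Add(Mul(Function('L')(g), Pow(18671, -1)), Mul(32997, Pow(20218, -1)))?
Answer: Rational(32997, 20218) ≈ 1.6321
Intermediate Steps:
S = 0 (S = Mul(1, 0) = 0)
Function('L')(m) = 0
Add(Mul(Function('L')(g), Pow(18671, -1)), Mul(32997, Pow(20218, -1))) = Add(Mul(0, Pow(18671, -1)), Mul(32997, Pow(20218, -1))) = Add(Mul(0, Rational(1, 18671)), Mul(32997, Rational(1, 20218))) = Add(0, Rational(32997, 20218)) = Rational(32997, 20218)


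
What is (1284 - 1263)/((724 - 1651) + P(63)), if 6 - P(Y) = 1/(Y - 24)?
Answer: -819/35920 ≈ -0.022801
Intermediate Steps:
P(Y) = 6 - 1/(-24 + Y) (P(Y) = 6 - 1/(Y - 24) = 6 - 1/(-24 + Y))
(1284 - 1263)/((724 - 1651) + P(63)) = (1284 - 1263)/((724 - 1651) + (-145 + 6*63)/(-24 + 63)) = 21/(-927 + (-145 + 378)/39) = 21/(-927 + (1/39)*233) = 21/(-927 + 233/39) = 21/(-35920/39) = 21*(-39/35920) = -819/35920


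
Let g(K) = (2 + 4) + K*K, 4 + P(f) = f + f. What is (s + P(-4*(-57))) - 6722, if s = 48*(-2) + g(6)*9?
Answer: -5988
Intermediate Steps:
P(f) = -4 + 2*f (P(f) = -4 + (f + f) = -4 + 2*f)
g(K) = 6 + K²
s = 282 (s = 48*(-2) + (6 + 6²)*9 = -96 + (6 + 36)*9 = -96 + 42*9 = -96 + 378 = 282)
(s + P(-4*(-57))) - 6722 = (282 + (-4 + 2*(-4*(-57)))) - 6722 = (282 + (-4 + 2*228)) - 6722 = (282 + (-4 + 456)) - 6722 = (282 + 452) - 6722 = 734 - 6722 = -5988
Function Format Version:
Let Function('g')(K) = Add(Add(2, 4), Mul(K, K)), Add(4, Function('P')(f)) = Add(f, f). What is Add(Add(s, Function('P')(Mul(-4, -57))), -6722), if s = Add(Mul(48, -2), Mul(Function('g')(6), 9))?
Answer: -5988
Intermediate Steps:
Function('P')(f) = Add(-4, Mul(2, f)) (Function('P')(f) = Add(-4, Add(f, f)) = Add(-4, Mul(2, f)))
Function('g')(K) = Add(6, Pow(K, 2))
s = 282 (s = Add(Mul(48, -2), Mul(Add(6, Pow(6, 2)), 9)) = Add(-96, Mul(Add(6, 36), 9)) = Add(-96, Mul(42, 9)) = Add(-96, 378) = 282)
Add(Add(s, Function('P')(Mul(-4, -57))), -6722) = Add(Add(282, Add(-4, Mul(2, Mul(-4, -57)))), -6722) = Add(Add(282, Add(-4, Mul(2, 228))), -6722) = Add(Add(282, Add(-4, 456)), -6722) = Add(Add(282, 452), -6722) = Add(734, -6722) = -5988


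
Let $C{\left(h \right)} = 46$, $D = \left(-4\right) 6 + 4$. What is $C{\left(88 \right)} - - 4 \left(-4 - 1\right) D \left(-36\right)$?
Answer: $-14354$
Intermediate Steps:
$D = -20$ ($D = -24 + 4 = -20$)
$C{\left(88 \right)} - - 4 \left(-4 - 1\right) D \left(-36\right) = 46 - - 4 \left(-4 - 1\right) \left(-20\right) \left(-36\right) = 46 - \left(-4\right) \left(-5\right) \left(-20\right) \left(-36\right) = 46 - 20 \left(-20\right) \left(-36\right) = 46 - \left(-400\right) \left(-36\right) = 46 - 14400 = -14354$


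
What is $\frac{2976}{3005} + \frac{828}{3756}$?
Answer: $\frac{1138833}{940565} \approx 1.2108$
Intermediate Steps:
$\frac{2976}{3005} + \frac{828}{3756} = 2976 \cdot \frac{1}{3005} + 828 \cdot \frac{1}{3756} = \frac{2976}{3005} + \frac{69}{313} = \frac{1138833}{940565}$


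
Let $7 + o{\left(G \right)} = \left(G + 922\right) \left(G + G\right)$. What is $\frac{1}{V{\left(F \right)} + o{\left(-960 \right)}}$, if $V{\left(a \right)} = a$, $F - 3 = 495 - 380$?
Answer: $\frac{1}{73071} \approx 1.3685 \cdot 10^{-5}$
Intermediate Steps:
$F = 118$ ($F = 3 + \left(495 - 380\right) = 3 + 115 = 118$)
$o{\left(G \right)} = -7 + 2 G \left(922 + G\right)$ ($o{\left(G \right)} = -7 + \left(G + 922\right) \left(G + G\right) = -7 + \left(922 + G\right) 2 G = -7 + 2 G \left(922 + G\right)$)
$\frac{1}{V{\left(F \right)} + o{\left(-960 \right)}} = \frac{1}{118 + \left(-7 + 2 \left(-960\right)^{2} + 1844 \left(-960\right)\right)} = \frac{1}{118 - -72953} = \frac{1}{118 + 72953} = \frac{1}{73071}$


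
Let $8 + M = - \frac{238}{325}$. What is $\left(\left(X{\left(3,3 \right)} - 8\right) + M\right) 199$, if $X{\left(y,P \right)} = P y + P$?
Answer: $- \frac{306062}{325} \approx -941.73$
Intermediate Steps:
$X{\left(y,P \right)} = P + P y$
$M = - \frac{2838}{325}$ ($M = -8 - \frac{238}{325} = - \frac{2838}{325} \approx -8.7323$)
$\left(\left(X{\left(3,3 \right)} - 8\right) + M\right) 199 = \left(\left(3 \left(1 + 3\right) - 8\right) - \frac{2838}{325}\right) 199 = \left(\left(3 \cdot 4 - 8\right) - \frac{2838}{325}\right) 199 = \left(\left(12 - 8\right) - \frac{2838}{325}\right) 199 = \left(4 - \frac{2838}{325}\right) 199 = \left(- \frac{1538}{325}\right) 199 = - \frac{306062}{325}$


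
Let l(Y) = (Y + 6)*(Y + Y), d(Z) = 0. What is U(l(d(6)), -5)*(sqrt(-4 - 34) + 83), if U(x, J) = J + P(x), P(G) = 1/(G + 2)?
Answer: -747/2 - 9*I*sqrt(38)/2 ≈ -373.5 - 27.74*I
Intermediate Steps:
P(G) = 1/(2 + G)
l(Y) = 2*Y*(6 + Y) (l(Y) = (6 + Y)*(2*Y) = 2*Y*(6 + Y))
U(x, J) = J + 1/(2 + x)
U(l(d(6)), -5)*(sqrt(-4 - 34) + 83) = ((1 - 5*(2 + 2*0*(6 + 0)))/(2 + 2*0*(6 + 0)))*(sqrt(-4 - 34) + 83) = ((1 - 5*(2 + 2*0*6))/(2 + 2*0*6))*(sqrt(-38) + 83) = ((1 - 5*(2 + 0))/(2 + 0))*(I*sqrt(38) + 83) = ((1 - 5*2)/2)*(83 + I*sqrt(38)) = ((1 - 10)/2)*(83 + I*sqrt(38)) = ((1/2)*(-9))*(83 + I*sqrt(38)) = -9*(83 + I*sqrt(38))/2 = -747/2 - 9*I*sqrt(38)/2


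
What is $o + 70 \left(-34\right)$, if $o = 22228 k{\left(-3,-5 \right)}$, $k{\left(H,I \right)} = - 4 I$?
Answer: $442180$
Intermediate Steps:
$o = 444560$ ($o = 22228 \left(\left(-4\right) \left(-5\right)\right) = 22228 \cdot 20 = 444560$)
$o + 70 \left(-34\right) = 444560 + 70 \left(-34\right) = 444560 - 2380 = 442180$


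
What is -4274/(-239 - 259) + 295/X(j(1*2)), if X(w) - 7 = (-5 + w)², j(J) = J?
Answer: 107647/3984 ≈ 27.020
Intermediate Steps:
X(w) = 7 + (-5 + w)²
-4274/(-239 - 259) + 295/X(j(1*2)) = -4274/(-239 - 259) + 295/(7 + (-5 + 1*2)²) = -4274/(-498) + 295/(7 + (-5 + 2)²) = -4274*(-1/498) + 295/(7 + (-3)²) = 2137/249 + 295/(7 + 9) = 2137/249 + 295/16 = 107647/3984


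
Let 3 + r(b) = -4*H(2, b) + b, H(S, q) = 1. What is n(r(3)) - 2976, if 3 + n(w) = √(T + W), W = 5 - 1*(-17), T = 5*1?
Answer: -2979 + 3*√3 ≈ -2973.8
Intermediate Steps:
T = 5
W = 22 (W = 5 + 17 = 22)
r(b) = -7 + b (r(b) = -3 + (-4*1 + b) = -3 + (-4 + b) = -7 + b)
n(w) = -3 + 3*√3 (n(w) = -3 + √(5 + 22) = -3 + √27 = -3 + 3*√3)
n(r(3)) - 2976 = (-3 + 3*√3) - 2976 = -2979 + 3*√3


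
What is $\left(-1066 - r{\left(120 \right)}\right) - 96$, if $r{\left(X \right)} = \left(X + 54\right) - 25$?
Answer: $-1311$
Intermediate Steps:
$r{\left(X \right)} = 29 + X$ ($r{\left(X \right)} = \left(54 + X\right) - 25 = 29 + X$)
$\left(-1066 - r{\left(120 \right)}\right) - 96 = \left(-1066 - \left(29 + 120\right)\right) - 96 = \left(-1066 - 149\right) - 96 = -1215 - 96 = -1311$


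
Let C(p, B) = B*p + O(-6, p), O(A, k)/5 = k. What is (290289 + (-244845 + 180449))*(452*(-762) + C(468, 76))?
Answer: -69239818788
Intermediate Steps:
O(A, k) = 5*k
C(p, B) = 5*p + B*p (C(p, B) = B*p + 5*p = 5*p + B*p)
(290289 + (-244845 + 180449))*(452*(-762) + C(468, 76)) = (290289 + (-244845 + 180449))*(452*(-762) + 468*(5 + 76)) = (290289 - 64396)*(-344424 + 468*81) = 225893*(-344424 + 37908) = 225893*(-306516) = -69239818788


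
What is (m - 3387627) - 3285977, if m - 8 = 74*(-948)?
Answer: -6743748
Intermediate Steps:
m = -70144 (m = 8 + 74*(-948) = 8 - 70152 = -70144)
(m - 3387627) - 3285977 = (-70144 - 3387627) - 3285977 = -3457771 - 3285977 = -6743748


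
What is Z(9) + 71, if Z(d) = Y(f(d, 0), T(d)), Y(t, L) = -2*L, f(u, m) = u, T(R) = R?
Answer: 53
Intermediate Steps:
Z(d) = -2*d
Z(9) + 71 = -2*9 + 71 = -18 + 71 = 53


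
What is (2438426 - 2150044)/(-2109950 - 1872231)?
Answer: -288382/3982181 ≈ -0.072418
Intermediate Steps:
(2438426 - 2150044)/(-2109950 - 1872231) = 288382/(-3982181) = 288382*(-1/3982181) = -288382/3982181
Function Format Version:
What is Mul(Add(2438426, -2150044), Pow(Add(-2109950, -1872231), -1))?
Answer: Rational(-288382, 3982181) ≈ -0.072418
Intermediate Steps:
Mul(Add(2438426, -2150044), Pow(Add(-2109950, -1872231), -1)) = Mul(288382, Pow(-3982181, -1)) = Mul(288382, Rational(-1, 3982181)) = Rational(-288382, 3982181)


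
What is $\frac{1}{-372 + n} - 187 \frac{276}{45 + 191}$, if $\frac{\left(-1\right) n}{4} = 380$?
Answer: $- \frac{24412535}{111628} \approx -218.7$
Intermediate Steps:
$n = -1520$ ($n = \left(-4\right) 380 = -1520$)
$\frac{1}{-372 + n} - 187 \frac{276}{45 + 191} = \frac{1}{-372 - 1520} - 187 \frac{276}{45 + 191} = \frac{1}{-1892} - 187 \cdot \frac{276}{236} = - \frac{1}{1892} - 187 \cdot 276 \cdot \frac{1}{236} = - \frac{1}{1892} - \frac{12903}{59} = - \frac{24412535}{111628}$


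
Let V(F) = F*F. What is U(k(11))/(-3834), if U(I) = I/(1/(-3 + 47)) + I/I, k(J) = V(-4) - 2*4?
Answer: -353/3834 ≈ -0.092071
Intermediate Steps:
V(F) = F²
k(J) = 8 (k(J) = (-4)² - 2*4 = 16 - 8 = 8)
U(I) = 1 + 44*I (U(I) = I/(1/44) + 1 = I*44 + 1 = 44*I + 1 = 1 + 44*I)
U(k(11))/(-3834) = (1 + 44*8)/(-3834) = (1 + 352)*(-1/3834) = 353*(-1/3834) = -353/3834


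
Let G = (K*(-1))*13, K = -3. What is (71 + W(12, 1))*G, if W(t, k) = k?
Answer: 2808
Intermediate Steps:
G = 39 (G = -3*(-1)*13 = 3*13 = 39)
(71 + W(12, 1))*G = (71 + 1)*39 = 72*39 = 2808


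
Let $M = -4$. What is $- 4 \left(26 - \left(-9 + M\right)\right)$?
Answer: $-156$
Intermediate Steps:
$- 4 \left(26 - \left(-9 + M\right)\right) = - 4 \left(26 + \left(9 - -4\right)\right) = - 4 \left(26 + \left(9 + 4\right)\right) = - 4 \left(26 + 13\right) = \left(-4\right) 39 = -156$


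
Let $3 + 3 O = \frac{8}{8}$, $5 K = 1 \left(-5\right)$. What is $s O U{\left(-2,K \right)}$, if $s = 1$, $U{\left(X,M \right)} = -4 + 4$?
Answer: $0$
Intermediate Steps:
$K = -1$ ($K = \frac{1 \left(-5\right)}{5} = \frac{1}{5} \left(-5\right) = -1$)
$U{\left(X,M \right)} = 0$
$O = - \frac{2}{3}$ ($O = -1 + \frac{8 \cdot \frac{1}{8}}{3} = -1 + \frac{1}{3} \cdot 1 = -1 + \frac{1}{3} = - \frac{2}{3} \approx -0.66667$)
$s O U{\left(-2,K \right)} = 1 \left(- \frac{2}{3}\right) 0 = \left(- \frac{2}{3}\right) 0 = 0$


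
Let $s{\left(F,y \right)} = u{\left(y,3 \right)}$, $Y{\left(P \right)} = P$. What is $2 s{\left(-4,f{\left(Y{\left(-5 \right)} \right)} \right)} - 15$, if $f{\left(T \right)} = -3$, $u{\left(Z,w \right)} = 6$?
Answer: $-3$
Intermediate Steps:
$s{\left(F,y \right)} = 6$
$2 s{\left(-4,f{\left(Y{\left(-5 \right)} \right)} \right)} - 15 = 2 \cdot 6 - 15 = 12 - 15 = -3$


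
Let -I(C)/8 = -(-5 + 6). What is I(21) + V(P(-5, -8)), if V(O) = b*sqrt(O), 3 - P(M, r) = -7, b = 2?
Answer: 8 + 2*sqrt(10) ≈ 14.325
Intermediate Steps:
P(M, r) = 10 (P(M, r) = 3 - 1*(-7) = 3 + 7 = 10)
V(O) = 2*sqrt(O)
I(C) = 8 (I(C) = -(-8)*(-5 + 6) = -(-8) = -8*(-1) = 8)
I(21) + V(P(-5, -8)) = 8 + 2*sqrt(10)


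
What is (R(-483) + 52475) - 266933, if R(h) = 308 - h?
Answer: -213667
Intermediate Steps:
(R(-483) + 52475) - 266933 = ((308 - 1*(-483)) + 52475) - 266933 = ((308 + 483) + 52475) - 266933 = (791 + 52475) - 266933 = 53266 - 266933 = -213667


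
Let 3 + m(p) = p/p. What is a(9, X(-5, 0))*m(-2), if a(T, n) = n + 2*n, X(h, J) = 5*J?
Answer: 0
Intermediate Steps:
m(p) = -2 (m(p) = -3 + p/p = -3 + 1 = -2)
a(T, n) = 3*n
a(9, X(-5, 0))*m(-2) = (3*(5*0))*(-2) = (3*0)*(-2) = 0*(-2) = 0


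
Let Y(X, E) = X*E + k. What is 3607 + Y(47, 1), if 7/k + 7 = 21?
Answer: 7309/2 ≈ 3654.5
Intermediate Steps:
k = 1/2 (k = 7/(-7 + 21) = 7/14 = 7*(1/14) = 1/2 ≈ 0.50000)
Y(X, E) = 1/2 + E*X (Y(X, E) = X*E + 1/2 = E*X + 1/2 = 1/2 + E*X)
3607 + Y(47, 1) = 3607 + (1/2 + 1*47) = 3607 + (1/2 + 47) = 3607 + 95/2 = 7309/2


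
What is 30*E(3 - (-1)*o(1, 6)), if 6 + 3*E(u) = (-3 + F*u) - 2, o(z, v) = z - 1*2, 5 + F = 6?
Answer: -90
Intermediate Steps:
F = 1 (F = -5 + 6 = 1)
o(z, v) = -2 + z (o(z, v) = z - 2 = -2 + z)
E(u) = -11/3 + u/3 (E(u) = -2 + ((-3 + 1*u) - 2)/3 = -2 + ((-3 + u) - 2)/3 = -2 + (-5 + u)/3 = -2 + (-5/3 + u/3) = -11/3 + u/3)
30*E(3 - (-1)*o(1, 6)) = 30*(-11/3 + (3 - (-1)*(-2 + 1))/3) = 30*(-11/3 + (3 - (-1)*(-1))/3) = 30*(-11/3 + (3 - 1*1)/3) = 30*(-11/3 + (3 - 1)/3) = 30*(-11/3 + (⅓)*2) = 30*(-11/3 + ⅔) = 30*(-3) = -90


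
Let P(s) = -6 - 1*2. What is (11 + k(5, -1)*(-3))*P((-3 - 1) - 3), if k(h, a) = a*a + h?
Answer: 56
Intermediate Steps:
k(h, a) = h + a² (k(h, a) = a² + h = h + a²)
P(s) = -8 (P(s) = -6 - 2 = -8)
(11 + k(5, -1)*(-3))*P((-3 - 1) - 3) = (11 + (5 + (-1)²)*(-3))*(-8) = (11 + (5 + 1)*(-3))*(-8) = (11 + 6*(-3))*(-8) = (11 - 18)*(-8) = -7*(-8) = 56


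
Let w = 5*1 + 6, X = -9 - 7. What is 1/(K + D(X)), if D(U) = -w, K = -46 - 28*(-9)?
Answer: 1/195 ≈ 0.0051282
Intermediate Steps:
X = -16
K = 206 (K = -46 + 252 = 206)
w = 11 (w = 5 + 6 = 11)
D(U) = -11 (D(U) = -1*11 = -11)
1/(K + D(X)) = 1/(206 - 11) = 1/195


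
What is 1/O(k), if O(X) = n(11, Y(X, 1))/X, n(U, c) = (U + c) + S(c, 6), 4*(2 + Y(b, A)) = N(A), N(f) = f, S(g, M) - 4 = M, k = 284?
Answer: 1136/77 ≈ 14.753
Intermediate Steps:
S(g, M) = 4 + M
Y(b, A) = -2 + A/4
n(U, c) = 10 + U + c (n(U, c) = (U + c) + (4 + 6) = (U + c) + 10 = 10 + U + c)
O(X) = 77/(4*X) (O(X) = (10 + 11 + (-2 + (1/4)*1))/X = (10 + 11 + (-2 + 1/4))/X = (10 + 11 - 7/4)/X = 77/(4*X))
1/O(k) = 1/((77/4)/284) = 1/((77/4)*(1/284)) = 1/(77/1136) = 1136/77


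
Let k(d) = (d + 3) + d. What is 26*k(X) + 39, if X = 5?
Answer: 377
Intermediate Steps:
k(d) = 3 + 2*d (k(d) = (3 + d) + d = 3 + 2*d)
26*k(X) + 39 = 26*(3 + 2*5) + 39 = 26*(3 + 10) + 39 = 26*13 + 39 = 338 + 39 = 377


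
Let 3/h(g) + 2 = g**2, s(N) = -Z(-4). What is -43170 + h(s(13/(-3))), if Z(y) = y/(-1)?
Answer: -604377/14 ≈ -43170.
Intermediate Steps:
Z(y) = -y (Z(y) = y*(-1) = -y)
s(N) = -4 (s(N) = -(-1)*(-4) = -1*4 = -4)
h(g) = 3/(-2 + g**2)
-43170 + h(s(13/(-3))) = -43170 + 3/(-2 + (-4)**2) = -43170 + 3/(-2 + 16) = -43170 + 3/14 = -604377/14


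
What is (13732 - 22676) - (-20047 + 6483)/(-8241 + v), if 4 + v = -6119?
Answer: -32121295/3591 ≈ -8944.9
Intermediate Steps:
v = -6123 (v = -4 - 6119 = -6123)
(13732 - 22676) - (-20047 + 6483)/(-8241 + v) = (13732 - 22676) - (-20047 + 6483)/(-8241 - 6123) = -8944 - (-13564)/(-14364) = -8944 - (-13564)*(-1)/14364 = -8944 - 1*3391/3591 = -8944 - 3391/3591 = -32121295/3591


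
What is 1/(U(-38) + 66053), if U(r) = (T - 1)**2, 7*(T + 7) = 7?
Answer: 1/66102 ≈ 1.5128e-5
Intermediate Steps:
T = -6 (T = -7 + (1/7)*7 = -7 + 1 = -6)
U(r) = 49 (U(r) = (-6 - 1)**2 = (-7)**2 = 49)
1/(U(-38) + 66053) = 1/(49 + 66053) = 1/66102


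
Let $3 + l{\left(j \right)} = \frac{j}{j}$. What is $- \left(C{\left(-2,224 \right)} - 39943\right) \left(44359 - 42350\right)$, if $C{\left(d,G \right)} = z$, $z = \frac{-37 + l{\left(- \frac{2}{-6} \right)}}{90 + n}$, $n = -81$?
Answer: $\frac{240762578}{3} \approx 8.0254 \cdot 10^{7}$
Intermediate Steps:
$l{\left(j \right)} = -2$ ($l{\left(j \right)} = -3 + \frac{j}{j} = -3 + 1 = -2$)
$z = - \frac{13}{3}$ ($z = \frac{-37 - 2}{90 - 81} = - \frac{39}{9} = \left(-39\right) \frac{1}{9} = - \frac{13}{3} \approx -4.3333$)
$C{\left(d,G \right)} = - \frac{13}{3}$
$- \left(C{\left(-2,224 \right)} - 39943\right) \left(44359 - 42350\right) = - \left(- \frac{13}{3} - 39943\right) \left(44359 - 42350\right) = - \frac{\left(-119842\right) 2009}{3} = \left(-1\right) \left(- \frac{240762578}{3}\right) = \frac{240762578}{3}$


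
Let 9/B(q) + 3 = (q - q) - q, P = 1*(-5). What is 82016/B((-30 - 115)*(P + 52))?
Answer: 558692992/9 ≈ 6.2077e+7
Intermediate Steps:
P = -5
B(q) = 9/(-3 - q) (B(q) = 9/(-3 + ((q - q) - q)) = 9/(-3 + (0 - q)) = 9/(-3 - q))
82016/B((-30 - 115)*(P + 52)) = 82016/((-9/(3 + (-30 - 115)*(-5 + 52)))) = 82016/((-9/(3 - 145*47))) = 82016/((-9/(3 - 6815))) = 82016/((-9/(-6812))) = 82016/((-9*(-1/6812))) = 82016/(9/6812) = 82016*(6812/9) = 558692992/9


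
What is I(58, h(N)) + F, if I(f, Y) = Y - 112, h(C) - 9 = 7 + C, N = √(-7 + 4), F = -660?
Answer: -756 + I*√3 ≈ -756.0 + 1.732*I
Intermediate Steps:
N = I*√3 (N = √(-3) = I*√3 ≈ 1.732*I)
h(C) = 16 + C (h(C) = 9 + (7 + C) = 16 + C)
I(f, Y) = -112 + Y
I(58, h(N)) + F = (-112 + (16 + I*√3)) - 660 = (-96 + I*√3) - 660 = -756 + I*√3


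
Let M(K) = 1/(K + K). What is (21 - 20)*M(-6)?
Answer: -1/12 ≈ -0.083333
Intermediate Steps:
M(K) = 1/(2*K)
(21 - 20)*M(-6) = (21 - 20)*((½)/(-6)) = 1*((½)*(-⅙)) = 1*(-1/12) = -1/12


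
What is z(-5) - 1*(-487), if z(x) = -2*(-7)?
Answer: 501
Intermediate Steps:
z(x) = 14
z(-5) - 1*(-487) = 14 - 1*(-487) = 14 + 487 = 501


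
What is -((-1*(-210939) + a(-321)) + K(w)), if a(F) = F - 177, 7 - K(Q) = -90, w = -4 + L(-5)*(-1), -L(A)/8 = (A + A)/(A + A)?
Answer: -210538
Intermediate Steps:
L(A) = -8 (L(A) = -8*(A + A)/(A + A) = -8*2*A/(2*A) = -8*2*A*1/(2*A) = -8*1 = -8)
w = 4 (w = -4 - 8*(-1) = -4 + 8 = 4)
K(Q) = 97 (K(Q) = 7 - 1*(-90) = 7 + 90 = 97)
a(F) = -177 + F
-((-1*(-210939) + a(-321)) + K(w)) = -((-1*(-210939) + (-177 - 321)) + 97) = -((210939 - 498) + 97) = -(210441 + 97) = -1*210538 = -210538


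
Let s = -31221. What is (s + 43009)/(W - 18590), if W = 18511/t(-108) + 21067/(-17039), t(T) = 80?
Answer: -16068458560/25026677231 ≈ -0.64205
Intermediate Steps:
W = 313723569/1363120 (W = 18511/80 + 21067/(-17039) = 18511*(1/80) + 21067*(-1/17039) = 18511/80 - 21067/17039 = 313723569/1363120 ≈ 230.15)
(s + 43009)/(W - 18590) = (-31221 + 43009)/(313723569/1363120 - 18590) = 11788/(-25026677231/1363120) = 11788*(-1363120/25026677231) = -16068458560/25026677231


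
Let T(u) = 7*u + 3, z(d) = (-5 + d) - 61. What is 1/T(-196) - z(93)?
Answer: -36964/1369 ≈ -27.001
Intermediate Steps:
z(d) = -66 + d
T(u) = 3 + 7*u
1/T(-196) - z(93) = 1/(3 + 7*(-196)) - (-66 + 93) = 1/(3 - 1372) - 1*27 = 1/(-1369) - 27 = -1/1369 - 27 = -36964/1369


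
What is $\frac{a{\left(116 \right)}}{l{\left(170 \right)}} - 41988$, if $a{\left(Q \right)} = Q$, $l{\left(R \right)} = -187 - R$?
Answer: $- \frac{14989832}{357} \approx -41988.0$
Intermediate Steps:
$\frac{a{\left(116 \right)}}{l{\left(170 \right)}} - 41988 = \frac{116}{-187 - 170} - 41988 = \frac{116}{-357} - 41988 = 116 \left(- \frac{1}{357}\right) - 41988 = - \frac{116}{357} - 41988 = - \frac{14989832}{357}$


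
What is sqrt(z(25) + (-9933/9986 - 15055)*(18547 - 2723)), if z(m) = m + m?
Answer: I*sqrt(5939484703733958)/4993 ≈ 15435.0*I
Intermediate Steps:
z(m) = 2*m
sqrt(z(25) + (-9933/9986 - 15055)*(18547 - 2723)) = sqrt(2*25 + (-9933/9986 - 15055)*(18547 - 2723)) = sqrt(50 + (-9933*1/9986 - 15055)*15824) = sqrt(50 + (-9933/9986 - 15055)*15824) = sqrt(50 - 150349163/9986*15824) = sqrt(50 - 1189562577656/4993) = sqrt(-1189562328006/4993) = I*sqrt(5939484703733958)/4993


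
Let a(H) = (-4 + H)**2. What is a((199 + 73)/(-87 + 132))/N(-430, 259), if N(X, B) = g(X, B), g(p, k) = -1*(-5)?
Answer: 8464/10125 ≈ 0.83595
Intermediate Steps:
g(p, k) = 5
N(X, B) = 5
a((199 + 73)/(-87 + 132))/N(-430, 259) = (-4 + (199 + 73)/(-87 + 132))**2/5 = (-4 + 272/45)**2*(1/5) = (92/45)**2*(1/5) = (8464/2025)*(1/5) = 8464/10125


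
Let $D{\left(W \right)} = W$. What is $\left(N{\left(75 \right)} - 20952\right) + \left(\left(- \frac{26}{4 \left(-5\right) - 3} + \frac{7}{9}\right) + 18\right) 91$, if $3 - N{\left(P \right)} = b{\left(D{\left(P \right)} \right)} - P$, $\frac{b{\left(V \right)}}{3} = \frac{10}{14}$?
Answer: $- \frac{27624454}{1449} \approx -19065.0$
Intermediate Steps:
$b{\left(V \right)} = \frac{15}{7}$ ($b{\left(V \right)} = 3 \cdot \frac{10}{14} = 3 \cdot 10 \cdot \frac{1}{14} = 3 \cdot \frac{5}{7} = \frac{15}{7}$)
$N{\left(P \right)} = \frac{6}{7} + P$ ($N{\left(P \right)} = 3 - \left(\frac{15}{7} - P\right) = 3 + \left(- \frac{15}{7} + P\right) = \frac{6}{7} + P$)
$\left(N{\left(75 \right)} - 20952\right) + \left(\left(- \frac{26}{4 \left(-5\right) - 3} + \frac{7}{9}\right) + 18\right) 91 = \left(\left(\frac{6}{7} + 75\right) - 20952\right) + \left(\left(- \frac{26}{4 \left(-5\right) - 3} + \frac{7}{9}\right) + 18\right) 91 = \left(\frac{531}{7} - 20952\right) + \left(\left(- \frac{26}{-20 - 3} + 7 \cdot \frac{1}{9}\right) + 18\right) 91 = - \frac{146133}{7} + \left(\left(- \frac{26}{-23} + \frac{7}{9}\right) + 18\right) 91 = - \frac{146133}{7} + \left(\left(\left(-26\right) \left(- \frac{1}{23}\right) + \frac{7}{9}\right) + 18\right) 91 = - \frac{146133}{7} + \left(\left(\frac{26}{23} + \frac{7}{9}\right) + 18\right) 91 = - \frac{146133}{7} + \left(\frac{395}{207} + 18\right) 91 = - \frac{146133}{7} + \frac{4121}{207} \cdot 91 = - \frac{146133}{7} + \frac{375011}{207} = - \frac{27624454}{1449}$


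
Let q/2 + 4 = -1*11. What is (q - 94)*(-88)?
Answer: 10912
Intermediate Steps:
q = -30 (q = -8 + 2*(-1*11) = -8 + 2*(-11) = -8 - 22 = -30)
(q - 94)*(-88) = (-30 - 94)*(-88) = -124*(-88) = 10912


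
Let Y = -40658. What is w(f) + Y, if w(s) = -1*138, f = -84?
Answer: -40796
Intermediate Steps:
w(s) = -138
w(f) + Y = -138 - 40658 = -40796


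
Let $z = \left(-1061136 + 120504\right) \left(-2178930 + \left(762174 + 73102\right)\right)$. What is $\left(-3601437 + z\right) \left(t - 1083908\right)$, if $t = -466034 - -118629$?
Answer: $-1809008372380910883$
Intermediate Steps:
$z = 1263883949328$ ($z = - 940632 \left(-2178930 + 835276\right) = \left(-940632\right) \left(-1343654\right) = 1263883949328$)
$t = -347405$ ($t = -466034 + 118629 = -347405$)
$\left(-3601437 + z\right) \left(t - 1083908\right) = \left(-3601437 + 1263883949328\right) \left(-347405 - 1083908\right) = 1263880347891 \left(-1431313\right) = -1809008372380910883$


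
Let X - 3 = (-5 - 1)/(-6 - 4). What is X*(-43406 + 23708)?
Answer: -354564/5 ≈ -70913.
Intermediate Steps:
X = 18/5 (X = 3 + (-5 - 1)/(-6 - 4) = 3 - 6/(-10) = 3 - 6*(-⅒) = 3 + ⅗ = 18/5 ≈ 3.6000)
X*(-43406 + 23708) = 18*(-43406 + 23708)/5 = (18/5)*(-19698) = -354564/5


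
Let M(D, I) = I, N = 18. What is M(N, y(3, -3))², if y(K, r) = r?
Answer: 9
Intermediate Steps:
M(N, y(3, -3))² = (-3)² = 9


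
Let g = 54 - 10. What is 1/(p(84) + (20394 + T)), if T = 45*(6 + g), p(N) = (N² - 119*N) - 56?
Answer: 1/19648 ≈ 5.0896e-5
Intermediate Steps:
g = 44
p(N) = -56 + N² - 119*N
T = 2250 (T = 45*(6 + 44) = 45*50 = 2250)
1/(p(84) + (20394 + T)) = 1/((-56 + 84² - 119*84) + (20394 + 2250)) = 1/((-56 + 7056 - 9996) + 22644) = 1/(-2996 + 22644) = 1/19648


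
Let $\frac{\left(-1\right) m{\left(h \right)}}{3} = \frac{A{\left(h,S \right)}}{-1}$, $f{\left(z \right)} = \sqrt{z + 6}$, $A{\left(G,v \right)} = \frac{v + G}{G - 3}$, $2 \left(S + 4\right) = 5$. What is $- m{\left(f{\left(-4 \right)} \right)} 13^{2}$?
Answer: $- \frac{2535}{14} + \frac{1521 \sqrt{2}}{14} \approx -27.427$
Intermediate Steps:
$S = - \frac{3}{2}$ ($S = -4 + \frac{1}{2} \cdot 5 = -4 + \frac{5}{2} = - \frac{3}{2} \approx -1.5$)
$A{\left(G,v \right)} = \frac{G + v}{-3 + G}$
$f{\left(z \right)} = \sqrt{6 + z}$
$m{\left(h \right)} = \frac{3 \left(- \frac{3}{2} + h\right)}{-3 + h}$ ($m{\left(h \right)} = - 3 \frac{\frac{1}{-3 + h} \left(h - \frac{3}{2}\right)}{-1} = - 3 \frac{- \frac{3}{2} + h}{-3 + h} \left(-1\right) = - 3 \left(- \frac{- \frac{3}{2} + h}{-3 + h}\right) = \frac{3 \left(- \frac{3}{2} + h\right)}{-3 + h}$)
$- m{\left(f{\left(-4 \right)} \right)} 13^{2} = - \frac{3 \left(-3 + 2 \sqrt{6 - 4}\right)}{2 \left(-3 + \sqrt{6 - 4}\right)} 13^{2} = - \frac{3 \left(-3 + 2 \sqrt{2}\right)}{2 \left(-3 + \sqrt{2}\right)} 169 = - \frac{507 \left(-3 + 2 \sqrt{2}\right)}{2 \left(-3 + \sqrt{2}\right)}$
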